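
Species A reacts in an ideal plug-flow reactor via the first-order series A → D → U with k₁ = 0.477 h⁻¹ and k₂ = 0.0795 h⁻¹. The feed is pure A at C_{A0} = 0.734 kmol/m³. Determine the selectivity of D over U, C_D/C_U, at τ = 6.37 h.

2.32

Solving the coupled first-order balances gives C_D(τ) = [k₁/(k₂−k₁)]·C_{A0}·(e^(−k₁τ) − e^(−k₂τ)).
e^(−k₁τ) = e^(−0.477×6.37) = e^(−3.038) = 0.04791; e^(−k₂τ) = e^(−0.5064) = 0.6027.
C_D = 0.477×0.734/(0.0795−0.477) × (0.04791−0.6027) = (-0.8808)×(-0.5547) = 0.4886 kmol/m³.
C_A = C_{A0}e^(−k₁τ) = 0.03516 kmol/m³, so C_U = C_{A0}−C_A−C_D = 0.2102 kmol/m³; C_D/C_U = 2.32.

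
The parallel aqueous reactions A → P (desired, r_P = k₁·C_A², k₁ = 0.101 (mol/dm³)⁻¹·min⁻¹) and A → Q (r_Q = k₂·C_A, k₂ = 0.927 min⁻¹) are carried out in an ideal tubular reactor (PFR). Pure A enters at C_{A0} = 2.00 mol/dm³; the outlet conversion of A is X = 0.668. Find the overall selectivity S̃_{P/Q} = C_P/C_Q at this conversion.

0.144

C_A = C_{A0}(1−X) = 0.6640 mol/dm³.
Along a PFR/batch, dC_Q/dC_A = −r_Q/(r_P+r_Q) = −k₂/(k₂+k₁·C_A).
Integrating from C_{A0} to C_A: C_Q = (0.927/0.101)·ln[(0.927+0.101·2.00)/(0.927+0.101·0.664)] = 9.178·ln(1.129/0.9941) = 1.168 mol/dm³.
Then C_P = (C_{A0}−C_A) − C_Q = 1.336 − 1.168 = 0.1677 mol/dm³.
S̃_{P/Q} = C_P/C_Q = 0.1677/1.168 = 0.144.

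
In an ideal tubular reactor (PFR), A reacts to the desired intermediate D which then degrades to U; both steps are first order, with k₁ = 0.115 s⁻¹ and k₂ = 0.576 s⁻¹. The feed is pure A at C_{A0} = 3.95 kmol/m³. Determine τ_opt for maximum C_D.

3.49 s

Setting dC_D/dτ = 0 gives τ_opt = ln(k₂/k₁)/(k₂−k₁).
= ln(0.576/0.115)/(0.576−0.115) = ln(5.009)/0.4610 = 1.611/0.4610 = 3.49 s.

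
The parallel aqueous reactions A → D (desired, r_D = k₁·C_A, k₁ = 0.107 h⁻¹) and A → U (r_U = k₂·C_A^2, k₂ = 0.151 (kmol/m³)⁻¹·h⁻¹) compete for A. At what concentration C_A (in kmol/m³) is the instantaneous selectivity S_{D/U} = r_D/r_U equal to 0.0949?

S_{D/U} = (k₁/k₂)·C_A⁻¹ ⇒ C_A = (S·k₂/k₁)^(-1).
= (0.0949×0.151/0.107)^(-1) = (0.1339)^(-1) = 7.47 kmol/m³.

7.47 kmol/m³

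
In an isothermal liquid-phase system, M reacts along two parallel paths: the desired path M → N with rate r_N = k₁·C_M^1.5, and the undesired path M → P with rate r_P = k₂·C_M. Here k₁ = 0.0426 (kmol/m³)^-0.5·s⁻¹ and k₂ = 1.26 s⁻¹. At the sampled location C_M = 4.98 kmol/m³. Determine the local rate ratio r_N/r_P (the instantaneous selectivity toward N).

0.0754

S_{N/P} = r_N/r_P = (k₁·C_M^1.5)/(k₂·C_M) = (k₁/k₂)·C_M^0.5.
= (0.0426×4.980^1.5) / (1.26×4.980) = 0.4734/6.275 = 0.0754.
Since the desired path is higher order in M, keeping C_M high (PFR or concentrated feed) favours N.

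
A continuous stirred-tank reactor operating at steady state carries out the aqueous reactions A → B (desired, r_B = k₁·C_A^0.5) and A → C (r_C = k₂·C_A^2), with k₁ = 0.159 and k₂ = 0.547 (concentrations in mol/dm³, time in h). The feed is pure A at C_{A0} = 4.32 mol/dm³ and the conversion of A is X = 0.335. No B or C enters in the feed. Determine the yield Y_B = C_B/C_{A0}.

0.0189

Exit C_A = C_{A0}(1−X) = 4.32×0.665 = 2.873 mol/dm³.
Rates in a CSTR are evaluated at the outlet concentration: r_B = 0.159×2.873^0.5 = 0.2695, r_C = 0.547×2.873^2 = 4.514.
Fraction of consumed A going to B: r_B/(r_B+r_C) = 0.05633.
C_B = 0.05633·C_{A0}·X = 0.05633×4.32×0.335 = 0.0815 mol/dm³; Y_B = C_B/C_{A0} = 0.0189.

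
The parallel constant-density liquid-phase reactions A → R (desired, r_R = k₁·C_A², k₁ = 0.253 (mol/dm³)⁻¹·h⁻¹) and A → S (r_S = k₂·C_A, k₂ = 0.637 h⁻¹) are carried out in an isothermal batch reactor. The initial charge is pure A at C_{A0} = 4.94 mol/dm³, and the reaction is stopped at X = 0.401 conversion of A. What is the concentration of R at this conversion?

1.20 mol/dm³

C_A = C_{A0}(1−X) = 2.959 mol/dm³.
Along a PFR/batch, dC_S/dC_A = −r_S/(r_R+r_S) = −k₂/(k₂+k₁·C_A).
Integrating from C_{A0} to C_A: C_S = (0.637/0.253)·ln[(0.637+0.253·4.94)/(0.637+0.253·2.96)] = 2.518·ln(1.887/1.386) = 0.7773 mol/dm³.
Then C_R = (C_{A0}−C_A) − C_S = 1.981 − 0.7773 = 1.204 mol/dm³.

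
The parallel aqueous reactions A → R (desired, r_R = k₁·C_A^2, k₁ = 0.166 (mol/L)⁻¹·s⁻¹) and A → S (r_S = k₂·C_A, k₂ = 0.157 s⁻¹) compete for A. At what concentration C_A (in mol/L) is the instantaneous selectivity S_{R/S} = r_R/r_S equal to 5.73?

5.42 mol/L

S_{R/S} = (k₁/k₂)·C_A ⇒ C_A = S·k₂/k₁.
= 5.73×0.157/0.166 = 5.42 mol/L.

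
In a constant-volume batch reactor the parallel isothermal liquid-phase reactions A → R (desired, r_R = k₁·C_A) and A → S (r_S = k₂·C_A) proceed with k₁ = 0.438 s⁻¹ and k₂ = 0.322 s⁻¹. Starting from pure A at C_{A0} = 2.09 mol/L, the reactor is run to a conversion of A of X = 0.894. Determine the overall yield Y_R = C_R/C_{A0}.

0.515

C_A = C_{A0}(1−X) = 0.2215 mol/L.
Both paths are first order in A, so the instantaneous fraction to R is constant: dC_R/d(−C_A) = k₁/(k₁+k₂) = 0.5763.
C_R = 0.5763·(C_{A0}−C_A) = 0.5763×1.868 = 1.08 mol/L.
Y_R = C_R/C_{A0} = 1.077/2.09 = 0.515.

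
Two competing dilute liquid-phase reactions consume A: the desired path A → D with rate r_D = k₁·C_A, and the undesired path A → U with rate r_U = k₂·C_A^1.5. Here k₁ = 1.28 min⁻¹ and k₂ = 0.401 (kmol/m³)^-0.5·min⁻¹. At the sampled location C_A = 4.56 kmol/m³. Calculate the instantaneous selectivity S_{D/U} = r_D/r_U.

1.49

S_{D/U} = r_D/r_U = (k₁·C_A)/(k₂·C_A^1.5) = (k₁/k₂)·C_A^-0.5.
= (1.28×4.560) / (0.401×4.560^1.5) = 5.837/3.905 = 1.49.
The undesired path is higher order in A, so low C_A (CSTR or dilute feed) favours D.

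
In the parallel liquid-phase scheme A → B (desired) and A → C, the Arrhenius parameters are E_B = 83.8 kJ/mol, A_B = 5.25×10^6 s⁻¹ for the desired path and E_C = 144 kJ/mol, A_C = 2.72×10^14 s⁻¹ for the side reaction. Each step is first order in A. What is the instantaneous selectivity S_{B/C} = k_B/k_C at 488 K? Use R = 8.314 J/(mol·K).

0.0536

Since both paths have the same order in A, the concentration cancels and S_{B/C} = k_B/k_C = (A_B/A_C)·exp[(E_C−E_B)/(RT)].
(E_C−E_B)/(RT) = (144−83.8)×10³/(8.314×488) = 60200/4057 = 14.84.
k_B/k_C = (5.25×10^6/2.72×10^14)·exp(14.84) = 1.930×10^-8 × 2.779×10^6 = 0.0536.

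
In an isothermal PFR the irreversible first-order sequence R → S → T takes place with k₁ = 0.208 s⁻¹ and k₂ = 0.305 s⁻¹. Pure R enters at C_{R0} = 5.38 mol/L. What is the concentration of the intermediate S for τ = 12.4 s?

The intermediate concentration in a first-order A→B→C sequence is C_S = k₁C_{R0}(e^(−k₁τ) − e^(−k₂τ))/(k₂−k₁).
e^(−k₁τ) = e^(−0.208×12.4) = e^(−2.579) = 0.07583; e^(−k₂τ) = e^(−3.782) = 0.02278.
C_S = 0.208×5.38/(0.305−0.208) × (0.07583−0.02278) = 11.54×0.05306 = 0.6121 mol/L.

0.612 mol/L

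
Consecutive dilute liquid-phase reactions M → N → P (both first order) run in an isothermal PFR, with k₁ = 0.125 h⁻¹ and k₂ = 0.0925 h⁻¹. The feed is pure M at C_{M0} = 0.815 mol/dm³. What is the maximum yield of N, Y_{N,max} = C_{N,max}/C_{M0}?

0.424

At the optimum, C_{N,max}/C_{M0} = (k₁/k₂)^[k₂/(k₂−k₁)].
= (0.125/0.0925)^(0.0925/(0.0925−0.125)) = (1.351)^(-2.846) = 0.4244.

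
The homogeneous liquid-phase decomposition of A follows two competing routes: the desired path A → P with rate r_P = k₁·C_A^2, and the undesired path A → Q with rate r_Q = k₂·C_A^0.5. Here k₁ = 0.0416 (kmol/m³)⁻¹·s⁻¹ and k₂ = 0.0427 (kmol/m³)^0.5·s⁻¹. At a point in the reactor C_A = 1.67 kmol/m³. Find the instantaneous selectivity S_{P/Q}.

2.10

S_{P/Q} = r_P/r_Q = (k₁·C_A^2)/(k₂·C_A^0.5) = (k₁/k₂)·C_A^1.5.
= (0.0416×1.670^2) / (0.0427×1.670^0.5) = 0.1160/0.05518 = 2.10.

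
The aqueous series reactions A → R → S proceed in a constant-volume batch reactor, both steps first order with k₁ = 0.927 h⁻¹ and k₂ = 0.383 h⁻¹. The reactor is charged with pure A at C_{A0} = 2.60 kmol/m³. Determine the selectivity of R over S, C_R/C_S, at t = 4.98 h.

0.313

The intermediate concentration in a first-order A→B→C sequence is C_R = k₁C_{A0}(e^(−k₁t) − e^(−k₂t))/(k₂−k₁).
e^(−k₁t) = e^(−0.927×4.98) = e^(−4.616) = 0.009888; e^(−k₂t) = e^(−1.907) = 0.1485.
C_R = 0.927×2.60/(0.383−0.927) × (0.009888−0.1485) = (-4.431)×(-0.1386) = 0.6140 kmol/m³.
C_A = C_{A0}e^(−k₁t) = 0.02571 kmol/m³, so C_S = C_{A0}−C_A−C_R = 1.960 kmol/m³; C_R/C_S = 0.313.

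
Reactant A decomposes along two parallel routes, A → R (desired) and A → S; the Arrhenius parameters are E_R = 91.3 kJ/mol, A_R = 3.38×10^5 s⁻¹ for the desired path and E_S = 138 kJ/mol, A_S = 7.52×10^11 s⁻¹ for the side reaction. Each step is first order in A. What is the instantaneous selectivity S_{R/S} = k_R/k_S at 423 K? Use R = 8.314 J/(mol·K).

0.263

k_R/k_S = (A_R/A_S)·exp[−(E_R−E_S)/(RT)] = (A_R/A_S)·exp[(E_S−E_R)/(RT)].
(E_S−E_R)/(RT) = (138−91.3)×10³/(8.314×423) = 46700/3517 = 13.28.
k_R/k_S = (3.38×10^5/7.52×10^11)·exp(13.28) = 4.495×10^-7 × 5.848×10^5 = 0.263.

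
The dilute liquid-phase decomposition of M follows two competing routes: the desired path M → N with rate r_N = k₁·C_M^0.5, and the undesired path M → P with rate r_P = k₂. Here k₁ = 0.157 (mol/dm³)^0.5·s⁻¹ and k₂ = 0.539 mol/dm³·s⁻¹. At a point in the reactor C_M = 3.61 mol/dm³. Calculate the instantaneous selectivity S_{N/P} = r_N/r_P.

S_{N/P} = r_N/r_P = (k₁·C_M^0.5)/(k₂) = (k₁/k₂)·C_M^0.5.
= (0.157×3.610^0.5) / (0.539) = 0.2983/0.5390 = 0.553.
Since the desired path is higher order in M, keeping C_M high (PFR or concentrated feed) favours N.

0.553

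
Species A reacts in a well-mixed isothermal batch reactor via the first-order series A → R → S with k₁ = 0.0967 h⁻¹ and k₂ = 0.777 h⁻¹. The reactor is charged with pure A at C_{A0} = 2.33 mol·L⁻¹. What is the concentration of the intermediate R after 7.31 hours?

For first-order series with pure A initially, C_R(t) = k₁C_{A0}/(k₂−k₁)·(e^(−k₁t) − e^(−k₂t)).
e^(−k₁t) = e^(−0.0967×7.31) = e^(−0.7069) = 0.4932; e^(−k₂t) = e^(−5.680) = 0.003414.
C_R = 0.0967×2.33/(0.777−0.0967) × (0.4932−0.003414) = 0.3312×0.4898 = 0.1622 mol·L⁻¹.

0.162 mol·L⁻¹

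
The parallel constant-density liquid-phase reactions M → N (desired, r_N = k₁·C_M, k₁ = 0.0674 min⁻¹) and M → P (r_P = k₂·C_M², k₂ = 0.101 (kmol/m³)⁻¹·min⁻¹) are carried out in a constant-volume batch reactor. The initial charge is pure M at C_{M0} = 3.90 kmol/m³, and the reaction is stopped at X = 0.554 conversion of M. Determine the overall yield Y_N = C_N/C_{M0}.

C_M = C_{M0}(1−X) = 1.739 kmol/m³.
Along a PFR/batch, dC_N/dC_M = −r_N/(r_N+r_P) = −k₁/(k₁+k₂·C_M).
Integrating from C_{M0} to C_M: C_N = (0.0674/0.101)·ln[(0.0674+0.101·3.90)/(0.0674+0.101·1.74)] = 0.6673·ln(0.4613/0.2431) = 0.4275 kmol/m³.
Y_N = C_N/C_{M0} = 0.4275/3.90 = 0.110.

0.110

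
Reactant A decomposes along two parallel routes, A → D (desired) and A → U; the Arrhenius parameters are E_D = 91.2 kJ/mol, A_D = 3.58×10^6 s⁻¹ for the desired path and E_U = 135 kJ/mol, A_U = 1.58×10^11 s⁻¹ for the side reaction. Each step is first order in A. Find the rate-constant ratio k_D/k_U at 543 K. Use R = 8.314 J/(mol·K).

0.370

k_D/k_U = (A_D/A_U)·exp[−(E_D−E_U)/(RT)] = (A_D/A_U)·exp[(E_U−E_D)/(RT)].
(E_U−E_D)/(RT) = (135−91.2)×10³/(8.314×543) = 43800/4515 = 9.702.
k_D/k_U = (3.58×10^6/1.58×10^11)·exp(9.702) = 2.266×10^-5 × 16351 = 0.370.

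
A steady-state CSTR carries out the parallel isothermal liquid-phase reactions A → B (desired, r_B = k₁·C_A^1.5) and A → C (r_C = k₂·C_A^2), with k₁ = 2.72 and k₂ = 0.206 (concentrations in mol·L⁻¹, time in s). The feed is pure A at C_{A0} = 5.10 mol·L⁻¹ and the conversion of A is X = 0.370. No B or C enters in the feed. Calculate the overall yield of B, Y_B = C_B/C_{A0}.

Exit C_A = C_{A0}(1−X) = 5.10×0.630 = 3.213 mol·L⁻¹.
Rates in a CSTR are evaluated at the outlet concentration: r_B = 2.72×3.213^1.5 = 15.67, r_C = 0.206×3.213^2 = 2.127.
Fraction of consumed A going to B: r_B/(r_B+r_C) = 0.8805.
C_B = 0.8805·C_{A0}·X = 0.8805×5.10×0.370 = 1.66 mol·L⁻¹; Y_B = C_B/C_{A0} = 0.326.

0.326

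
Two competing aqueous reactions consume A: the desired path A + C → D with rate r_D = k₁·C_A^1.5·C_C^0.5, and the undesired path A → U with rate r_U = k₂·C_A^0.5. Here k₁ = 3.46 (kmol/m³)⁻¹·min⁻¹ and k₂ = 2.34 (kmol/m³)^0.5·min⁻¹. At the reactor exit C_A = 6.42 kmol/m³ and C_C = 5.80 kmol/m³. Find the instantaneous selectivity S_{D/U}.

S_{D/U} = r_D/r_U = (k₁·C_A^1.5·C_C^0.5)/(k₂·C_A^0.5) = (k₁/k₂)·C_A·C_C^0.5.
= (3.46×6.420^1.5×5.800^0.5) / (2.34×6.420^0.5) = 135.5/5.929 = 22.9.

22.9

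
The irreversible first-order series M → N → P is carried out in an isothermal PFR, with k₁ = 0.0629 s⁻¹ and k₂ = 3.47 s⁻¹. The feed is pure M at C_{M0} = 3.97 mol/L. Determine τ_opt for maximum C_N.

The intermediate peaks when r₁ = r₂, i.e. k₁e^(−k₁τ) = k₂e^(−k₂τ), giving τ_opt = ln(k₂/k₁)/(k₂−k₁).
= ln(3.47/0.0629)/(3.47−0.0629) = ln(55.17)/3.407 = 4.010/3.407 = 1.18 s.

1.18 s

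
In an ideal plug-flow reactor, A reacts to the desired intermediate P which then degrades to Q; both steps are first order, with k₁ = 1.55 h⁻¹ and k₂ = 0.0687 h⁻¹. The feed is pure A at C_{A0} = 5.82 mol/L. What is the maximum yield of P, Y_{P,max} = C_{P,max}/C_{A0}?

0.865

Evaluating C_P at τ_opt = ln(k₂/k₁)/(k₂−k₁) gives C_{P,max}/C_{A0} = (k₁/k₂)^[k₂/(k₂−k₁)].
= (1.55/0.0687)^(0.0687/(0.0687−1.55)) = (22.56)^(-0.04638) = 0.8654.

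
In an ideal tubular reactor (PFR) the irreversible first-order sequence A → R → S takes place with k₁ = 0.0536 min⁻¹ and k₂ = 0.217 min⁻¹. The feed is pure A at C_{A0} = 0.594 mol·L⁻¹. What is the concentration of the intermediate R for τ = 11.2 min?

0.0898 mol·L⁻¹

Solving the coupled first-order balances gives C_R(τ) = [k₁/(k₂−k₁)]·C_{A0}·(e^(−k₁τ) − e^(−k₂τ)).
e^(−k₁τ) = e^(−0.0536×11.2) = e^(−0.6003) = 0.5486; e^(−k₂τ) = e^(−2.430) = 0.08800.
C_R = 0.0536×0.594/(0.217−0.0536) × (0.5486−0.08800) = 0.1948×0.4606 = 0.08975 mol·L⁻¹.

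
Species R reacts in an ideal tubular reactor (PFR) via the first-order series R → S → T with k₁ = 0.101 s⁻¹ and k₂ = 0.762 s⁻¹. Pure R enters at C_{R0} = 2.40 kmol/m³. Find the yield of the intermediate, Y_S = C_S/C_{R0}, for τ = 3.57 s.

0.0965

The intermediate concentration in a first-order A→B→C sequence is C_S = k₁C_{R0}(e^(−k₁τ) − e^(−k₂τ))/(k₂−k₁).
e^(−k₁τ) = e^(−0.101×3.57) = e^(−0.3606) = 0.6973; e^(−k₂τ) = e^(−2.720) = 0.06585.
C_S = 0.101×2.40/(0.762−0.101) × (0.6973−0.06585) = 0.3667×0.6314 = 0.2316 kmol/m³.
Y_S = C_S/C_{R0} = 0.2316/2.40 = 0.0965.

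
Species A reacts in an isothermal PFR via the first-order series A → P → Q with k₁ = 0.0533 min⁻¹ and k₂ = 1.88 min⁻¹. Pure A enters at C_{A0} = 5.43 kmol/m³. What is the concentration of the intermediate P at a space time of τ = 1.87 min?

Solving the coupled first-order balances gives C_P(τ) = [k₁/(k₂−k₁)]·C_{A0}·(e^(−k₁τ) − e^(−k₂τ)).
e^(−k₁τ) = e^(−0.0533×1.87) = e^(−0.09967) = 0.9051; e^(−k₂τ) = e^(−3.516) = 0.02973.
C_P = 0.0533×5.43/(1.88−0.0533) × (0.9051−0.02973) = 0.1584×0.8754 = 0.1387 kmol/m³.

0.139 kmol/m³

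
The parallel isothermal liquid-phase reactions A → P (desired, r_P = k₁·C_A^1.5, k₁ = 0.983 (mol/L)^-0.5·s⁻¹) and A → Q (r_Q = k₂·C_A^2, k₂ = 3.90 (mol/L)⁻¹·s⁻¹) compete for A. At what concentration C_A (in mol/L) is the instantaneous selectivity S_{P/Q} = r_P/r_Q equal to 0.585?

S_{P/Q} = (k₁/k₂)·C_A^-0.5 ⇒ C_A = (S·k₂/k₁)^(-2).
= (0.585×3.90/0.983)^(-2) = (2.321)^(-2) = 0.186 mol/L.

0.186 mol/L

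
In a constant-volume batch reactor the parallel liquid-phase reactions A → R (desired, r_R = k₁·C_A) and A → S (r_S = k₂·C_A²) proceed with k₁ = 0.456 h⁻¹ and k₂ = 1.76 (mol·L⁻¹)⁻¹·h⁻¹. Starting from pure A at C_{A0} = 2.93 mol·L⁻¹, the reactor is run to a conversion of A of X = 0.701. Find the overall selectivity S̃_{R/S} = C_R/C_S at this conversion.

0.150

C_A = C_{A0}(1−X) = 0.8761 mol·L⁻¹.
Along a PFR/batch, dC_R/dC_A = −r_R/(r_R+r_S) = −k₁/(k₁+k₂·C_A).
Integrating from C_{A0} to C_A: C_R = (0.456/1.76)·ln[(0.456+1.76·2.93)/(0.456+1.76·0.876)] = 0.2591·ln(5.613/1.998) = 0.2676 mol·L⁻¹.
C_S = (C_{A0}−C_A)−C_R = 1.786 mol·L⁻¹; S̃_{R/S} = 0.2676/1.786 = 0.150.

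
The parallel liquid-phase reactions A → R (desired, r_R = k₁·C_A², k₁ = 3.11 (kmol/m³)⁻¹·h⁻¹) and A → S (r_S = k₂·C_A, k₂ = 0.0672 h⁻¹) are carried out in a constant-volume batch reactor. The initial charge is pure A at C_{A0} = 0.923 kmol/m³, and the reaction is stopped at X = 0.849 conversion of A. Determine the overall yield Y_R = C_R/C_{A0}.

C_A = C_{A0}(1−X) = 0.1394 kmol/m³.
Along a PFR/batch, dC_S/dC_A = −r_S/(r_R+r_S) = −k₂/(k₂+k₁·C_A).
Integrating from C_{A0} to C_A: C_S = (0.0672/3.11)·ln[(0.0672+3.11·0.923)/(0.0672+3.11·0.139)] = 0.02161·ln(2.938/0.5007) = 0.03823 kmol/m³.
Then C_R = (C_{A0}−C_A) − C_S = 0.7836 − 0.03823 = 0.7454 kmol/m³.
Y_R = C_R/C_{A0} = 0.7454/0.923 = 0.808.

0.808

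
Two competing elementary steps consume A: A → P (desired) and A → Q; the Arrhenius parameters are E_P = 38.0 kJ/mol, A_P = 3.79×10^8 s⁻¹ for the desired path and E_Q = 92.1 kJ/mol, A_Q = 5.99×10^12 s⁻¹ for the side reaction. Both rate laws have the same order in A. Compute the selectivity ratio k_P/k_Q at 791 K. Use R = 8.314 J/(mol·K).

0.237

Since both paths have the same order in A, the concentration cancels and S_{P/Q} = k_P/k_Q = (A_P/A_Q)·exp[(E_Q−E_P)/(RT)].
(E_Q−E_P)/(RT) = (92.1−38.0)×10³/(8.314×791) = 54100/6576 = 8.226.
k_P/k_Q = (3.79×10^8/5.99×10^12)·exp(8.226) = 6.327×10^-5 × 3738 = 0.237.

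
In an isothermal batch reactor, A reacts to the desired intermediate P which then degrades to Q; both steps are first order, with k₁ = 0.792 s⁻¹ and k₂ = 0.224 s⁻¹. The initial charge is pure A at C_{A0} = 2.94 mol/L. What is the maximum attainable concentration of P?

At the optimum, C_{P,max}/C_{A0} = (k₁/k₂)^[k₂/(k₂−k₁)].
= (0.792/0.224)^(0.224/(0.224−0.792)) = (3.536)^(-0.3944) = 0.6077.
C_{P,max} = 0.6077×2.94 = 1.79 mol/L.

1.79 mol/L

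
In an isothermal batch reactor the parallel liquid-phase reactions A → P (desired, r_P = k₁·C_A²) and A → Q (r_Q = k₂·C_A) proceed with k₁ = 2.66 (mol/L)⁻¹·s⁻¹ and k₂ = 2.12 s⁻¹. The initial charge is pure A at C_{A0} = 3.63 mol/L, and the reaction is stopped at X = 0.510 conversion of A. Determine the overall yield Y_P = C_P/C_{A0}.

0.391

C_A = C_{A0}(1−X) = 1.779 mol/L.
Along a PFR/batch, dC_Q/dC_A = −r_Q/(r_P+r_Q) = −k₂/(k₂+k₁·C_A).
Integrating from C_{A0} to C_A: C_Q = (2.12/2.66)·ln[(2.12+2.66·3.63)/(2.12+2.66·1.78)] = 0.7970·ln(11.78/6.851) = 0.4317 mol/L.
Then C_P = (C_{A0}−C_A) − C_Q = 1.851 − 0.4317 = 1.420 mol/L.
Y_P = C_P/C_{A0} = 1.420/3.63 = 0.391.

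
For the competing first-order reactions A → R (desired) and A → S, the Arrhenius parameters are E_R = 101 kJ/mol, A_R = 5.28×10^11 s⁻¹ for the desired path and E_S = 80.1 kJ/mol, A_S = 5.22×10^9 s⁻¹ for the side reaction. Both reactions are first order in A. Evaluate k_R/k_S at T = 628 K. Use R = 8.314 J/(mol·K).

1.85

With equal orders, S_{R/S} = k_R/k_S = (A_R/A_S)·exp[(E_S−E_R)/(RT)].
(E_S−E_R)/(RT) = (80.1−101)×10³/(8.314×628) = -20900/5221 = -4.003.
k_R/k_S = (5.28×10^11/5.22×10^9)·exp(-4.003) = 101.1 × 0.01826 = 1.85.
Since E_R > E_S, raising the temperature improves selectivity toward R.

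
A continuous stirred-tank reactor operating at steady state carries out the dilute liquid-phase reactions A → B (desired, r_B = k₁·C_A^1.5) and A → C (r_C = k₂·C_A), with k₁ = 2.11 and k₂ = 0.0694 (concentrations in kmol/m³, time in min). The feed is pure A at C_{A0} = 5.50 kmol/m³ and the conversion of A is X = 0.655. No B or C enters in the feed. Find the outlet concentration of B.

3.52 kmol/m³

Exit C_A = C_{A0}(1−X) = 5.50×0.345 = 1.897 kmol/m³.
A CSTR operates uniformly at the exit composition, giving r_B = 5.515 and r_C = 0.1317 (each k·C_A^n at C_A = 1.897).
Fraction of consumed A going to B: r_B/(r_B+r_C) = 0.9767.
C_B = 0.9767·C_{A0}·X = 0.9767×5.50×0.655 = 3.52 kmol/m³.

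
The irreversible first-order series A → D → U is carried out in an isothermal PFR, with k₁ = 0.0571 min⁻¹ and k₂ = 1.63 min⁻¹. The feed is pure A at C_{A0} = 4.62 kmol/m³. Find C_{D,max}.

0.143 kmol/m³

For a first-order series the maximum intermediate yield is C_{D,max}/C_{A0} = (k₁/k₂)^[k₂/(k₂−k₁)].
= (0.0571/1.63)^(1.63/(1.63−0.0571)) = (0.03503)^(1.036) = 0.03102.
C_{D,max} = 0.03102×4.62 = 0.143 kmol/m³.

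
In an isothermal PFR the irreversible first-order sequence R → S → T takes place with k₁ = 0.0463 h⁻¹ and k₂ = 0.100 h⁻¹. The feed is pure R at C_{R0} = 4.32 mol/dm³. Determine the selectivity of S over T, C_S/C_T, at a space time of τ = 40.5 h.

0.161

For first-order series with pure R initially, C_S(τ) = k₁C_{R0}/(k₂−k₁)·(e^(−k₁τ) − e^(−k₂τ)).
e^(−k₁τ) = e^(−0.0463×40.5) = e^(−1.875) = 0.1533; e^(−k₂τ) = e^(−4.050) = 0.01742.
C_S = 0.0463×4.32/(0.100−0.0463) × (0.1533−0.01742) = 3.725×0.1359 = 0.5062 mol/dm³.
C_R = C_{R0}e^(−k₁τ) = 0.6624 mol/dm³, so C_T = C_{R0}−C_R−C_S = 3.151 mol/dm³; C_S/C_T = 0.161.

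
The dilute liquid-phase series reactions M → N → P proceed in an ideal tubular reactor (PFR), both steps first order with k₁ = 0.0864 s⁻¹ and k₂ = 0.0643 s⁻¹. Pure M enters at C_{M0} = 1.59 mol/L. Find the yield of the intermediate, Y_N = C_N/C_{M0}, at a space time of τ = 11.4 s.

0.418

For first-order series with pure M initially, C_N(τ) = k₁C_{M0}/(k₂−k₁)·(e^(−k₁τ) − e^(−k₂τ)).
e^(−k₁τ) = e^(−0.0864×11.4) = e^(−0.9850) = 0.3735; e^(−k₂τ) = e^(−0.7330) = 0.4805.
C_N = 0.0864×1.59/(0.0643−0.0864) × (0.3735−0.4805) = (-6.216)×(-0.1070) = 0.6651 mol/L.
Y_N = C_N/C_{M0} = 0.6651/1.59 = 0.418.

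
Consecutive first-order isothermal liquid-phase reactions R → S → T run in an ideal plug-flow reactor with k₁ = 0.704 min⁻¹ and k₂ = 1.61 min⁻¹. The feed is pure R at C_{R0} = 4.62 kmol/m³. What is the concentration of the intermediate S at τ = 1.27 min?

The intermediate concentration in a first-order A→B→C sequence is C_S = k₁C_{R0}(e^(−k₁τ) − e^(−k₂τ))/(k₂−k₁).
e^(−k₁τ) = e^(−0.704×1.27) = e^(−0.8941) = 0.4090; e^(−k₂τ) = e^(−2.045) = 0.1294.
C_S = 0.704×4.62/(1.61−0.704) × (0.4090−0.1294) = 3.590×0.2796 = 1.004 kmol/m³.

1.00 kmol/m³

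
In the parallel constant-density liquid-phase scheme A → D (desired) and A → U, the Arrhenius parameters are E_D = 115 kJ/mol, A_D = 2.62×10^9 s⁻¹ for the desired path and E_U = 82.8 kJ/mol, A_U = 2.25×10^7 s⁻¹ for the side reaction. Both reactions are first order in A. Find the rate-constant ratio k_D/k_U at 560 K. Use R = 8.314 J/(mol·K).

0.115

With equal orders, S_{D/U} = k_D/k_U = (A_D/A_U)·exp[(E_U−E_D)/(RT)].
(E_U−E_D)/(RT) = (82.8−115)×10³/(8.314×560) = -32200/4656 = -6.916.
k_D/k_U = (2.62×10^9/2.25×10^7)·exp(-6.916) = 116.4 × 9.917×10^-4 = 0.115.
Since E_D > E_U, raising the temperature improves selectivity toward D.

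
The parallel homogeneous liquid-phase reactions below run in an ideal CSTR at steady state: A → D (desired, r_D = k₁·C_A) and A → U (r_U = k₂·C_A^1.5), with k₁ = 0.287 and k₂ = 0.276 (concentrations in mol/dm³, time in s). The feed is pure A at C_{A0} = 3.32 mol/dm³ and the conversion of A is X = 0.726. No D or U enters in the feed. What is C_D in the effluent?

1.26 mol/dm³

Exit C_A = C_{A0}(1−X) = 3.32×0.274 = 0.9097 mol/dm³.
In a CSTR the entire volume is at exit conditions, so r_D = 0.287×0.9097 = 0.2611 and r_U = 0.276×0.9097^1.5 = 0.2395.
Fraction of consumed A going to D: r_D/(r_D+r_U) = 0.5216.
C_D = 0.5216·C_{A0}·X = 0.5216×3.32×0.726 = 1.26 mol/dm³.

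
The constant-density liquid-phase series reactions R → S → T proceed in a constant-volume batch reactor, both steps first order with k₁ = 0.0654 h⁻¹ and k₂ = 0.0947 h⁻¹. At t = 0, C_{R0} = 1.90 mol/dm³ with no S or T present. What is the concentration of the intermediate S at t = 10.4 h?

For first-order series with pure R initially, C_S(t) = k₁C_{R0}/(k₂−k₁)·(e^(−k₁t) − e^(−k₂t)).
e^(−k₁t) = e^(−0.0654×10.4) = e^(−0.6802) = 0.5065; e^(−k₂t) = e^(−0.9849) = 0.3735.
C_S = 0.0654×1.90/(0.0947−0.0654) × (0.5065−0.3735) = 4.241×0.1331 = 0.5643 mol/dm³.

0.564 mol/dm³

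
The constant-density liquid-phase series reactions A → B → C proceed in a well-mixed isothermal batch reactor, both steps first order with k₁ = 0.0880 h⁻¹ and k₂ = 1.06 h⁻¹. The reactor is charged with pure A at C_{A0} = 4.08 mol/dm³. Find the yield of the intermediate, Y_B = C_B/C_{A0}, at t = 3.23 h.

Solving the coupled first-order balances gives C_B(t) = [k₁/(k₂−k₁)]·C_{A0}·(e^(−k₁t) − e^(−k₂t)).
e^(−k₁t) = e^(−0.0880×3.23) = e^(−0.2842) = 0.7526; e^(−k₂t) = e^(−3.424) = 0.03259.
C_B = 0.0880×4.08/(1.06−0.0880) × (0.7526−0.03259) = 0.3694×0.7200 = 0.2660 mol/dm³.
Y_B = C_B/C_{A0} = 0.2660/4.08 = 0.0652.

0.0652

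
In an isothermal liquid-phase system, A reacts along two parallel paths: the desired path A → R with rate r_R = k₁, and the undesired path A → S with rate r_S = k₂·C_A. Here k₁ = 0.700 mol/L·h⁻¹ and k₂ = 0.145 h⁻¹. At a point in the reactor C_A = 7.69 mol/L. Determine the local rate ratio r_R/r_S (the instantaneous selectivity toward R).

0.628

S_{R/S} = r_R/r_S = (k₁)/(k₂·C_A) = (k₁/k₂)·C_A⁻¹.
= (0.700) / (0.145×7.690) = 0.7000/1.115 = 0.628.
The undesired path is higher order in A, so low C_A (CSTR or dilute feed) favours R.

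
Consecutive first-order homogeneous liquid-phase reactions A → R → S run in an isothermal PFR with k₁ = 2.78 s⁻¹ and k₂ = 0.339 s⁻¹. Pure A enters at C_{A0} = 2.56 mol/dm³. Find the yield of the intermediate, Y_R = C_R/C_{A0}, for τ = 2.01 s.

0.572

For first-order series with pure A initially, C_R(τ) = k₁C_{A0}/(k₂−k₁)·(e^(−k₁τ) − e^(−k₂τ)).
e^(−k₁τ) = e^(−2.78×2.01) = e^(−5.588) = 0.003743; e^(−k₂τ) = e^(−0.6814) = 0.5059.
C_R = 2.78×2.56/(0.339−2.78) × (0.003743−0.5059) = (-2.916)×(-0.5022) = 1.464 mol/dm³.
Y_R = C_R/C_{A0} = 1.464/2.56 = 0.572.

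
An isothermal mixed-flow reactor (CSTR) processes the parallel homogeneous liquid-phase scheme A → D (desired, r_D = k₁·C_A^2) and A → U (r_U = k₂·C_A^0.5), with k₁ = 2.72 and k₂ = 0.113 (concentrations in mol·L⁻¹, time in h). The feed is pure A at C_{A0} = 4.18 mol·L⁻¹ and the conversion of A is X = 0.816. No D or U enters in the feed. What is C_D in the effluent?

3.21 mol·L⁻¹

Exit C_A = C_{A0}(1−X) = 4.18×0.184 = 0.7691 mol·L⁻¹.
A CSTR operates uniformly at the exit composition, giving r_D = 1.609 and r_U = 0.09910 (each k·C_A^n at C_A = 0.7691).
Fraction of consumed A going to D: r_D/(r_D+r_U) = 0.9420.
C_D = 0.9420·C_{A0}·X = 0.9420×4.18×0.816 = 3.21 mol·L⁻¹.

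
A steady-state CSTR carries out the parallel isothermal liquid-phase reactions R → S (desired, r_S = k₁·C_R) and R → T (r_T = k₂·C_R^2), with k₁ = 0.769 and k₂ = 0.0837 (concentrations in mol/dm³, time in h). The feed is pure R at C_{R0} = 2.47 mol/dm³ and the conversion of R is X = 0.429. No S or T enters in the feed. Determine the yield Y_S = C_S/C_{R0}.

Exit C_R = C_{R0}(1−X) = 2.47×0.571 = 1.410 mol/dm³.
In a CSTR the entire volume is at exit conditions, so r_S = 0.769×1.410 = 1.085 and r_T = 0.0837×1.410^2 = 0.1665.
Fraction of consumed R going to S: r_S/(r_S+r_T) = 0.8669.
C_S = 0.8669·C_{R0}·X = 0.8669×2.47×0.429 = 0.919 mol/dm³; Y_S = C_S/C_{R0} = 0.372.

0.372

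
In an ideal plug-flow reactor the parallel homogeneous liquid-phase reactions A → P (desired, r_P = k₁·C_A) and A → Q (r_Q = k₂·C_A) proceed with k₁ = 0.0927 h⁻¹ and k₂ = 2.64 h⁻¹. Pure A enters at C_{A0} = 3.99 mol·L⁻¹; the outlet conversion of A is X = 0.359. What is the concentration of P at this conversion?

C_A = C_{A0}(1−X) = 2.558 mol·L⁻¹.
Both paths are first order in A, so the instantaneous fraction to P is constant: dC_P/d(−C_A) = k₁/(k₁+k₂) = 0.03392.
C_P = 0.03392·(C_{A0}−C_A) = 0.03392×1.432 = 0.0486 mol·L⁻¹.

0.0486 mol·L⁻¹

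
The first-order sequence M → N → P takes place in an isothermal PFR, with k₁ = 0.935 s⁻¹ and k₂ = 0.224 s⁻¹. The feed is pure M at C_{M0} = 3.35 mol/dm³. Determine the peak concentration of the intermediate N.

2.14 mol/dm³

For a first-order series the maximum intermediate yield is C_{N,max}/C_{M0} = (k₁/k₂)^[k₂/(k₂−k₁)].
= (0.935/0.224)^(0.224/(0.224−0.935)) = (4.174)^(-0.3150) = 0.6375.
C_{N,max} = 0.6375×3.35 = 2.14 mol/dm³.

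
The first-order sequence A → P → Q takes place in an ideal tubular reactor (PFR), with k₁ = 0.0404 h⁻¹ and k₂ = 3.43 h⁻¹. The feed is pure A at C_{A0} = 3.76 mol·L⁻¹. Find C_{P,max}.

0.0420 mol·L⁻¹

Evaluating C_P at τ_opt = ln(k₂/k₁)/(k₂−k₁) gives C_{P,max}/C_{A0} = (k₁/k₂)^[k₂/(k₂−k₁)].
= (0.0404/3.43)^(3.43/(3.43−0.0404)) = (0.01178)^(1.012) = 0.01117.
C_{P,max} = 0.01117×3.76 = 0.0420 mol·L⁻¹.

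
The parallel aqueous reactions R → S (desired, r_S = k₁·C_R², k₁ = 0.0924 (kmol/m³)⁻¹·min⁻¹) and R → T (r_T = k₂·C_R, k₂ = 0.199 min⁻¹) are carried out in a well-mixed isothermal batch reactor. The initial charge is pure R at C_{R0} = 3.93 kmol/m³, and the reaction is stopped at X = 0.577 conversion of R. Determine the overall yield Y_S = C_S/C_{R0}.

0.321

C_R = C_{R0}(1−X) = 1.662 kmol/m³.
Along a PFR/batch, dC_T/dC_R = −r_T/(r_S+r_T) = −k₂/(k₂+k₁·C_R).
Integrating from C_{R0} to C_R: C_T = (0.199/0.0924)·ln[(0.199+0.0924·3.93)/(0.199+0.0924·1.66)] = 2.154·ln(0.5621/0.3526) = 1.004 kmol/m³.
Then C_S = (C_{R0}−C_R) − C_T = 2.268 − 1.004 = 1.263 kmol/m³.
Y_S = C_S/C_{R0} = 1.263/3.93 = 0.321.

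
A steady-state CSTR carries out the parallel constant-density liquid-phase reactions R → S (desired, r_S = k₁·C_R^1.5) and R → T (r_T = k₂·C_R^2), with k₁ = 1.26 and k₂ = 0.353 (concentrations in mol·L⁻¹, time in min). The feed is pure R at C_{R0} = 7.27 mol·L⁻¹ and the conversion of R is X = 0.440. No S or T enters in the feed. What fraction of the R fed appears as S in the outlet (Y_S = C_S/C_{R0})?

0.281

Exit C_R = C_{R0}(1−X) = 7.27×0.560 = 4.071 mol·L⁻¹.
In a CSTR the entire volume is at exit conditions, so r_S = 1.26×4.071^1.5 = 10.35 and r_T = 0.353×4.071^2 = 5.851.
Fraction of consumed R going to S: r_S/(r_S+r_T) = 0.6389.
C_S = 0.6389·C_{R0}·X = 0.6389×7.27×0.440 = 2.04 mol·L⁻¹; Y_S = C_S/C_{R0} = 0.281.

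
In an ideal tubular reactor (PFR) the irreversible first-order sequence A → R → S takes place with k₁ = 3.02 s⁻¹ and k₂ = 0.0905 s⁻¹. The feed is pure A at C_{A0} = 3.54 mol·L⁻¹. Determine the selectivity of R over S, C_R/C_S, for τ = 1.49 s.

8.94

For first-order series with pure A initially, C_R(τ) = k₁C_{A0}/(k₂−k₁)·(e^(−k₁τ) − e^(−k₂τ)).
e^(−k₁τ) = e^(−3.02×1.49) = e^(−4.500) = 0.01111; e^(−k₂τ) = e^(−0.1348) = 0.8739.
C_R = 3.02×3.54/(0.0905−3.02) × (0.01111−0.8739) = (-3.649)×(-0.8627) = 3.148 mol·L⁻¹.
C_A = C_{A0}e^(−k₁τ) = 0.03933 mol·L⁻¹, so C_S = C_{A0}−C_A−C_R = 0.3522 mol·L⁻¹; C_R/C_S = 8.94.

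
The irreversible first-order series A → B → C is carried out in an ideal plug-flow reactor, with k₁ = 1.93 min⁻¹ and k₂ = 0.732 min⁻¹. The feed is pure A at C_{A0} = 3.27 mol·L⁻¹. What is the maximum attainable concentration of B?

1.81 mol·L⁻¹

For a first-order series the maximum intermediate yield is C_{B,max}/C_{A0} = (k₁/k₂)^[k₂/(k₂−k₁)].
= (1.93/0.732)^(0.732/(0.732−1.93)) = (2.637)^(-0.6110) = 0.5530.
C_{B,max} = 0.5530×3.27 = 1.81 mol·L⁻¹.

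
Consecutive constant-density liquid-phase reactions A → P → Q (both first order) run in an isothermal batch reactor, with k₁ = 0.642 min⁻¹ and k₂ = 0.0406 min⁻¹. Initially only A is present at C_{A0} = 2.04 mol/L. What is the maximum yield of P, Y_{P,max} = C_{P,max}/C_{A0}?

Evaluating C_P at t_opt = ln(k₂/k₁)/(k₂−k₁) gives C_{P,max}/C_{A0} = (k₁/k₂)^[k₂/(k₂−k₁)].
= (0.642/0.0406)^(0.0406/(0.0406−0.642)) = (15.81)^(-0.06751) = 0.8300.

0.830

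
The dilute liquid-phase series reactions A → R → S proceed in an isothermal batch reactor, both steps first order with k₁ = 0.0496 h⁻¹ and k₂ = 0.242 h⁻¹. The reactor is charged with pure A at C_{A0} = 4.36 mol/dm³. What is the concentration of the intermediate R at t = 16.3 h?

0.479 mol/dm³

The intermediate concentration in a first-order A→B→C sequence is C_R = k₁C_{A0}(e^(−k₁t) − e^(−k₂t))/(k₂−k₁).
e^(−k₁t) = e^(−0.0496×16.3) = e^(−0.8085) = 0.4455; e^(−k₂t) = e^(−3.945) = 0.01936.
C_R = 0.0496×4.36/(0.242−0.0496) × (0.4455−0.01936) = 1.124×0.4262 = 0.4790 mol/dm³.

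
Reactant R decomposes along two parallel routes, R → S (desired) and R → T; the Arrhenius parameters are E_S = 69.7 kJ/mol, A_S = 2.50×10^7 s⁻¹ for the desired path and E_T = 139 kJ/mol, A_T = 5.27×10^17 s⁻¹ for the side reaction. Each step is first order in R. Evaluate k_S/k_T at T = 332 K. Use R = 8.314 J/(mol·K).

3.80

With equal orders, S_{S/T} = k_S/k_T = (A_S/A_T)·exp[(E_T−E_S)/(RT)].
(E_T−E_S)/(RT) = (139−69.7)×10³/(8.314×332) = 69300/2760 = 25.11.
k_S/k_T = (2.50×10^7/5.27×10^17)·exp(25.11) = 4.744×10^-11 × 8.009×10^10 = 3.80.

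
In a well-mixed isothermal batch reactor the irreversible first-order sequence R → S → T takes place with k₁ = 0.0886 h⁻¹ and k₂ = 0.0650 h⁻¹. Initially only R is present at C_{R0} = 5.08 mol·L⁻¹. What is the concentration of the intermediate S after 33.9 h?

1.16 mol·L⁻¹

The intermediate concentration in a first-order A→B→C sequence is C_S = k₁C_{R0}(e^(−k₁t) − e^(−k₂t))/(k₂−k₁).
e^(−k₁t) = e^(−0.0886×33.9) = e^(−3.004) = 0.04961; e^(−k₂t) = e^(−2.204) = 0.1104.
C_S = 0.0886×5.08/(0.0650−0.0886) × (0.04961−0.1104) = (-19.07)×(-0.06080) = 1.160 mol·L⁻¹.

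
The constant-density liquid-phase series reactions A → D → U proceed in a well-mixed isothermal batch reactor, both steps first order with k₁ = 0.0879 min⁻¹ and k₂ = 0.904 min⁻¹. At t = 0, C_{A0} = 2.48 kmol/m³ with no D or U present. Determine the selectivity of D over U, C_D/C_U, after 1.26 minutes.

The intermediate concentration in a first-order A→B→C sequence is C_D = k₁C_{A0}(e^(−k₁t) − e^(−k₂t))/(k₂−k₁).
e^(−k₁t) = e^(−0.0879×1.26) = e^(−0.1108) = 0.8952; e^(−k₂t) = e^(−1.139) = 0.3201.
C_D = 0.0879×2.48/(0.904−0.0879) × (0.8952−0.3201) = 0.2671×0.5750 = 0.1536 kmol/m³.
C_A = C_{A0}e^(−k₁t) = 2.220 kmol/m³, so C_U = C_{A0}−C_A−C_D = 0.1064 kmol/m³; C_D/C_U = 1.44.

1.44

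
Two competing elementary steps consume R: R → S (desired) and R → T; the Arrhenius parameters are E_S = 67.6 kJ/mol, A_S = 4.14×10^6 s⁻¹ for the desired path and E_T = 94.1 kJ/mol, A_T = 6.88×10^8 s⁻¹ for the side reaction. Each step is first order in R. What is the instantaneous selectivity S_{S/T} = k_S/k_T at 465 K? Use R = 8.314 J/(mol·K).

5.71

k_S/k_T = (A_S/A_T)·exp[−(E_S−E_T)/(RT)] = (A_S/A_T)·exp[(E_T−E_S)/(RT)].
(E_T−E_S)/(RT) = (94.1−67.6)×10³/(8.314×465) = 26500/3866 = 6.855.
k_S/k_T = (4.14×10^6/6.88×10^8)·exp(6.855) = 0.006017 × 948.2 = 5.71.
Since E_S < E_T, lowering the temperature improves selectivity toward S.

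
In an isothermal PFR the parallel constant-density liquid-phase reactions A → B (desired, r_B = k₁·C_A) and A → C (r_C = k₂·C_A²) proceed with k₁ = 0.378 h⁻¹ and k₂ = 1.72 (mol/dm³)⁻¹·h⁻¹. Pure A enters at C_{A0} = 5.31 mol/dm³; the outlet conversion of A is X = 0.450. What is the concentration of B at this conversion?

C_A = C_{A0}(1−X) = 2.921 mol/dm³.
Along a PFR/batch, dC_B/dC_A = −r_B/(r_B+r_C) = −k₁/(k₁+k₂·C_A).
Integrating from C_{A0} to C_A: C_B = (0.378/1.72)·ln[(0.378+1.72·5.31)/(0.378+1.72·2.92)] = 0.2198·ln(9.511/5.401) = 0.1244 mol/dm³.

0.124 mol/dm³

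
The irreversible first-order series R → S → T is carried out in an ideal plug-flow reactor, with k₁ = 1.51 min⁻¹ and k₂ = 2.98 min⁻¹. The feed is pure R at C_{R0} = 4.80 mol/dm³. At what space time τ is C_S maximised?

The intermediate peaks when r₁ = r₂, i.e. k₁e^(−k₁τ) = k₂e^(−k₂τ), giving τ_opt = ln(k₂/k₁)/(k₂−k₁).
= ln(2.98/1.51)/(2.98−1.51) = ln(1.974)/1.470 = 0.6798/1.470 = 0.462 min.

0.462 min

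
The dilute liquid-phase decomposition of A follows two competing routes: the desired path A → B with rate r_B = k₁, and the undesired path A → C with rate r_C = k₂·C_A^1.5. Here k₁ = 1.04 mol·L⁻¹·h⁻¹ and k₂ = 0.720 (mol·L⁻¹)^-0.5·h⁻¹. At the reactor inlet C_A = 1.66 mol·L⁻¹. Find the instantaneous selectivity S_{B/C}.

S_{B/C} = r_B/r_C = (k₁)/(k₂·C_A^1.5) = (k₁/k₂)·C_A^-1.5.
= (1.04) / (0.720×1.660^1.5) = 1.040/1.540 = 0.675.

0.675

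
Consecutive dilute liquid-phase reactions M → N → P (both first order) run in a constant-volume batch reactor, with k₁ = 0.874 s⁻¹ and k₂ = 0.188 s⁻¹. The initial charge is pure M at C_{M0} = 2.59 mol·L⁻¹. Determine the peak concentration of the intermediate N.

1.70 mol·L⁻¹

Evaluating C_N at t_opt = ln(k₂/k₁)/(k₂−k₁) gives C_{N,max}/C_{M0} = (k₁/k₂)^[k₂/(k₂−k₁)].
= (0.874/0.188)^(0.188/(0.188−0.874)) = (4.649)^(-0.2741) = 0.6563.
C_{N,max} = 0.6563×2.59 = 1.70 mol·L⁻¹.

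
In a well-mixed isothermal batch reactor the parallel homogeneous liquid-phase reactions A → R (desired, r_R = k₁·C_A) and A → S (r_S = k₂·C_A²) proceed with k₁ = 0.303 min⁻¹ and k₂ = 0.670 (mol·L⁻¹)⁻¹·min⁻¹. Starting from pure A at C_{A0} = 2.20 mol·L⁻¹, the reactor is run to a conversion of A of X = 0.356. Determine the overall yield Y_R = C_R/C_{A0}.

0.0719

C_A = C_{A0}(1−X) = 1.417 mol·L⁻¹.
Along a PFR/batch, dC_R/dC_A = −r_R/(r_R+r_S) = −k₁/(k₁+k₂·C_A).
Integrating from C_{A0} to C_A: C_R = (0.303/0.670)·ln[(0.303+0.670·2.20)/(0.303+0.670·1.42)] = 0.4522·ln(1.777/1.252) = 0.1583 mol·L⁻¹.
Y_R = C_R/C_{A0} = 0.1583/2.20 = 0.0719.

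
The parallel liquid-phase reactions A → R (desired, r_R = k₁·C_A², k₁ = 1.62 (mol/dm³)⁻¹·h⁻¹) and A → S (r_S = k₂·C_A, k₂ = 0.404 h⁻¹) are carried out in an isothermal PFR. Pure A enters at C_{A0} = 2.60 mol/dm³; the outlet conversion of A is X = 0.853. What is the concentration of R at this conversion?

C_A = C_{A0}(1−X) = 0.3822 mol/dm³.
Along a PFR/batch, dC_S/dC_A = −r_S/(r_R+r_S) = −k₂/(k₂+k₁·C_A).
Integrating from C_{A0} to C_A: C_S = (0.404/1.62)·ln[(0.404+1.62·2.60)/(0.404+1.62·0.382)] = 0.2494·ln(4.616/1.023) = 0.3757 mol/dm³.
Then C_R = (C_{A0}−C_A) − C_S = 2.218 − 0.3757 = 1.842 mol/dm³.

1.84 mol/dm³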